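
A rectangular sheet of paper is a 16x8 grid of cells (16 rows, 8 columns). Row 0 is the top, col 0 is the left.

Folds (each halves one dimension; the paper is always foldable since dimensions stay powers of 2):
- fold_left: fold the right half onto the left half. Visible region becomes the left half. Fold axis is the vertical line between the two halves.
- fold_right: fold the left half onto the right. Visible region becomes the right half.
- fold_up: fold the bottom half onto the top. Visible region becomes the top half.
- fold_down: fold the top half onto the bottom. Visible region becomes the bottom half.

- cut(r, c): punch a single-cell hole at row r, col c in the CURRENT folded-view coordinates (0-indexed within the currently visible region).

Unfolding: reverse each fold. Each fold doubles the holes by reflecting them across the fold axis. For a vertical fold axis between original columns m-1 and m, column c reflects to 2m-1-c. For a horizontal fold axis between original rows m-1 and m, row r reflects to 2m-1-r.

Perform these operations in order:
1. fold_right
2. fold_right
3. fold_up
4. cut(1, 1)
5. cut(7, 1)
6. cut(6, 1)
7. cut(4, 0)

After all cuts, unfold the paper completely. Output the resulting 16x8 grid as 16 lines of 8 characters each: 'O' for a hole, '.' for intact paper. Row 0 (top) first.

Op 1 fold_right: fold axis v@4; visible region now rows[0,16) x cols[4,8) = 16x4
Op 2 fold_right: fold axis v@6; visible region now rows[0,16) x cols[6,8) = 16x2
Op 3 fold_up: fold axis h@8; visible region now rows[0,8) x cols[6,8) = 8x2
Op 4 cut(1, 1): punch at orig (1,7); cuts so far [(1, 7)]; region rows[0,8) x cols[6,8) = 8x2
Op 5 cut(7, 1): punch at orig (7,7); cuts so far [(1, 7), (7, 7)]; region rows[0,8) x cols[6,8) = 8x2
Op 6 cut(6, 1): punch at orig (6,7); cuts so far [(1, 7), (6, 7), (7, 7)]; region rows[0,8) x cols[6,8) = 8x2
Op 7 cut(4, 0): punch at orig (4,6); cuts so far [(1, 7), (4, 6), (6, 7), (7, 7)]; region rows[0,8) x cols[6,8) = 8x2
Unfold 1 (reflect across h@8): 8 holes -> [(1, 7), (4, 6), (6, 7), (7, 7), (8, 7), (9, 7), (11, 6), (14, 7)]
Unfold 2 (reflect across v@6): 16 holes -> [(1, 4), (1, 7), (4, 5), (4, 6), (6, 4), (6, 7), (7, 4), (7, 7), (8, 4), (8, 7), (9, 4), (9, 7), (11, 5), (11, 6), (14, 4), (14, 7)]
Unfold 3 (reflect across v@4): 32 holes -> [(1, 0), (1, 3), (1, 4), (1, 7), (4, 1), (4, 2), (4, 5), (4, 6), (6, 0), (6, 3), (6, 4), (6, 7), (7, 0), (7, 3), (7, 4), (7, 7), (8, 0), (8, 3), (8, 4), (8, 7), (9, 0), (9, 3), (9, 4), (9, 7), (11, 1), (11, 2), (11, 5), (11, 6), (14, 0), (14, 3), (14, 4), (14, 7)]

Answer: ........
O..OO..O
........
........
.OO..OO.
........
O..OO..O
O..OO..O
O..OO..O
O..OO..O
........
.OO..OO.
........
........
O..OO..O
........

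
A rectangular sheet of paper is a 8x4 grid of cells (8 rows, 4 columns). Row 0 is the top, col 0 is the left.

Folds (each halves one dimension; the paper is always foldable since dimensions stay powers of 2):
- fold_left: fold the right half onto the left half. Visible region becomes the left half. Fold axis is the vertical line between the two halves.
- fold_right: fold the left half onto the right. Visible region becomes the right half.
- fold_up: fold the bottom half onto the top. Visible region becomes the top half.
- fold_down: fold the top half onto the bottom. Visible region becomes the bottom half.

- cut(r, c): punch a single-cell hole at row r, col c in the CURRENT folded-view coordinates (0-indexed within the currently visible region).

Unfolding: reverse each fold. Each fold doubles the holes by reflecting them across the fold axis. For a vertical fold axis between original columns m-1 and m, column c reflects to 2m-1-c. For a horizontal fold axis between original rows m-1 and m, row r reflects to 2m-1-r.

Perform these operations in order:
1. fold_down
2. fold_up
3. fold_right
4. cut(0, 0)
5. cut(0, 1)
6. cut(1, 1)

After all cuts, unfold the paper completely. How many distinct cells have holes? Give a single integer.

Op 1 fold_down: fold axis h@4; visible region now rows[4,8) x cols[0,4) = 4x4
Op 2 fold_up: fold axis h@6; visible region now rows[4,6) x cols[0,4) = 2x4
Op 3 fold_right: fold axis v@2; visible region now rows[4,6) x cols[2,4) = 2x2
Op 4 cut(0, 0): punch at orig (4,2); cuts so far [(4, 2)]; region rows[4,6) x cols[2,4) = 2x2
Op 5 cut(0, 1): punch at orig (4,3); cuts so far [(4, 2), (4, 3)]; region rows[4,6) x cols[2,4) = 2x2
Op 6 cut(1, 1): punch at orig (5,3); cuts so far [(4, 2), (4, 3), (5, 3)]; region rows[4,6) x cols[2,4) = 2x2
Unfold 1 (reflect across v@2): 6 holes -> [(4, 0), (4, 1), (4, 2), (4, 3), (5, 0), (5, 3)]
Unfold 2 (reflect across h@6): 12 holes -> [(4, 0), (4, 1), (4, 2), (4, 3), (5, 0), (5, 3), (6, 0), (6, 3), (7, 0), (7, 1), (7, 2), (7, 3)]
Unfold 3 (reflect across h@4): 24 holes -> [(0, 0), (0, 1), (0, 2), (0, 3), (1, 0), (1, 3), (2, 0), (2, 3), (3, 0), (3, 1), (3, 2), (3, 3), (4, 0), (4, 1), (4, 2), (4, 3), (5, 0), (5, 3), (6, 0), (6, 3), (7, 0), (7, 1), (7, 2), (7, 3)]

Answer: 24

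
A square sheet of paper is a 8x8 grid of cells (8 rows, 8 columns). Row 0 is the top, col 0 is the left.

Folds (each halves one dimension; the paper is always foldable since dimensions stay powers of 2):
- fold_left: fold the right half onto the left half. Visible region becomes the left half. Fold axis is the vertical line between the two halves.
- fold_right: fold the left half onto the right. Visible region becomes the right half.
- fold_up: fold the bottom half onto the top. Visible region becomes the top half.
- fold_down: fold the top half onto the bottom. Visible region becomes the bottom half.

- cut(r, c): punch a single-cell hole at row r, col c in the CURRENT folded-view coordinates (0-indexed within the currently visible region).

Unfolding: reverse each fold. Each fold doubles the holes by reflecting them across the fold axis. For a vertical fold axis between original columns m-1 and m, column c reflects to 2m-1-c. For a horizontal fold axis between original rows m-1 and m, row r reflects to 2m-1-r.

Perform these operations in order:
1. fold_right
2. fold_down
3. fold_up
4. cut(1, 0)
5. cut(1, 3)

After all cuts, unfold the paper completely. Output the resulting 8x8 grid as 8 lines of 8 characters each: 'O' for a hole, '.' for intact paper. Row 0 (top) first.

Answer: ........
O..OO..O
O..OO..O
........
........
O..OO..O
O..OO..O
........

Derivation:
Op 1 fold_right: fold axis v@4; visible region now rows[0,8) x cols[4,8) = 8x4
Op 2 fold_down: fold axis h@4; visible region now rows[4,8) x cols[4,8) = 4x4
Op 3 fold_up: fold axis h@6; visible region now rows[4,6) x cols[4,8) = 2x4
Op 4 cut(1, 0): punch at orig (5,4); cuts so far [(5, 4)]; region rows[4,6) x cols[4,8) = 2x4
Op 5 cut(1, 3): punch at orig (5,7); cuts so far [(5, 4), (5, 7)]; region rows[4,6) x cols[4,8) = 2x4
Unfold 1 (reflect across h@6): 4 holes -> [(5, 4), (5, 7), (6, 4), (6, 7)]
Unfold 2 (reflect across h@4): 8 holes -> [(1, 4), (1, 7), (2, 4), (2, 7), (5, 4), (5, 7), (6, 4), (6, 7)]
Unfold 3 (reflect across v@4): 16 holes -> [(1, 0), (1, 3), (1, 4), (1, 7), (2, 0), (2, 3), (2, 4), (2, 7), (5, 0), (5, 3), (5, 4), (5, 7), (6, 0), (6, 3), (6, 4), (6, 7)]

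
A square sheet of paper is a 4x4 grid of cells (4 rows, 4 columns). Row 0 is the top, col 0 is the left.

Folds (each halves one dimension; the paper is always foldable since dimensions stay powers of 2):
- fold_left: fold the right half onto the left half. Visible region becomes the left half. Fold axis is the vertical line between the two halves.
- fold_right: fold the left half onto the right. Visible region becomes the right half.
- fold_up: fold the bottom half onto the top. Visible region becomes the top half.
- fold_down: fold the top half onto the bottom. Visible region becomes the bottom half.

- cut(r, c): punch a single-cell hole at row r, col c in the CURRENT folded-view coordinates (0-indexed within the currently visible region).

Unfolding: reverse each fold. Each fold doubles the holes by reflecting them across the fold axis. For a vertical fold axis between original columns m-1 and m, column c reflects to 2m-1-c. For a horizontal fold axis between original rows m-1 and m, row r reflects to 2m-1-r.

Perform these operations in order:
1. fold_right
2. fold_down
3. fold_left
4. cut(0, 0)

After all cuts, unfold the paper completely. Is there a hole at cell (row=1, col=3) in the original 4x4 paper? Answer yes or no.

Answer: yes

Derivation:
Op 1 fold_right: fold axis v@2; visible region now rows[0,4) x cols[2,4) = 4x2
Op 2 fold_down: fold axis h@2; visible region now rows[2,4) x cols[2,4) = 2x2
Op 3 fold_left: fold axis v@3; visible region now rows[2,4) x cols[2,3) = 2x1
Op 4 cut(0, 0): punch at orig (2,2); cuts so far [(2, 2)]; region rows[2,4) x cols[2,3) = 2x1
Unfold 1 (reflect across v@3): 2 holes -> [(2, 2), (2, 3)]
Unfold 2 (reflect across h@2): 4 holes -> [(1, 2), (1, 3), (2, 2), (2, 3)]
Unfold 3 (reflect across v@2): 8 holes -> [(1, 0), (1, 1), (1, 2), (1, 3), (2, 0), (2, 1), (2, 2), (2, 3)]
Holes: [(1, 0), (1, 1), (1, 2), (1, 3), (2, 0), (2, 1), (2, 2), (2, 3)]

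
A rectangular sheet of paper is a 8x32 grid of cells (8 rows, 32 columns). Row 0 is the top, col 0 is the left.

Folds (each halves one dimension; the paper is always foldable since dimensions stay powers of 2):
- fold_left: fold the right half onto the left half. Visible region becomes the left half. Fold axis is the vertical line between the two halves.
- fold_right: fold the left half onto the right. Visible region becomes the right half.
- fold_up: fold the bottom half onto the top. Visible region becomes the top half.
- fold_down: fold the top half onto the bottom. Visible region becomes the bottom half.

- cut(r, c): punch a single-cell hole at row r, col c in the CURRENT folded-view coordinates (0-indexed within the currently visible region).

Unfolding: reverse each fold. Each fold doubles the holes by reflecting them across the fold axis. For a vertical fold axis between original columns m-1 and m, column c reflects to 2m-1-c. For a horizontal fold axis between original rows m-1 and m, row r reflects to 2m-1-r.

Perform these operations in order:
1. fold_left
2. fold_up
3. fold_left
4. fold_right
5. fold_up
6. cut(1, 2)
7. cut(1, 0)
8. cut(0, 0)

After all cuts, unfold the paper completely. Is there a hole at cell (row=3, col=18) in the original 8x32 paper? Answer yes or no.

Op 1 fold_left: fold axis v@16; visible region now rows[0,8) x cols[0,16) = 8x16
Op 2 fold_up: fold axis h@4; visible region now rows[0,4) x cols[0,16) = 4x16
Op 3 fold_left: fold axis v@8; visible region now rows[0,4) x cols[0,8) = 4x8
Op 4 fold_right: fold axis v@4; visible region now rows[0,4) x cols[4,8) = 4x4
Op 5 fold_up: fold axis h@2; visible region now rows[0,2) x cols[4,8) = 2x4
Op 6 cut(1, 2): punch at orig (1,6); cuts so far [(1, 6)]; region rows[0,2) x cols[4,8) = 2x4
Op 7 cut(1, 0): punch at orig (1,4); cuts so far [(1, 4), (1, 6)]; region rows[0,2) x cols[4,8) = 2x4
Op 8 cut(0, 0): punch at orig (0,4); cuts so far [(0, 4), (1, 4), (1, 6)]; region rows[0,2) x cols[4,8) = 2x4
Unfold 1 (reflect across h@2): 6 holes -> [(0, 4), (1, 4), (1, 6), (2, 4), (2, 6), (3, 4)]
Unfold 2 (reflect across v@4): 12 holes -> [(0, 3), (0, 4), (1, 1), (1, 3), (1, 4), (1, 6), (2, 1), (2, 3), (2, 4), (2, 6), (3, 3), (3, 4)]
Unfold 3 (reflect across v@8): 24 holes -> [(0, 3), (0, 4), (0, 11), (0, 12), (1, 1), (1, 3), (1, 4), (1, 6), (1, 9), (1, 11), (1, 12), (1, 14), (2, 1), (2, 3), (2, 4), (2, 6), (2, 9), (2, 11), (2, 12), (2, 14), (3, 3), (3, 4), (3, 11), (3, 12)]
Unfold 4 (reflect across h@4): 48 holes -> [(0, 3), (0, 4), (0, 11), (0, 12), (1, 1), (1, 3), (1, 4), (1, 6), (1, 9), (1, 11), (1, 12), (1, 14), (2, 1), (2, 3), (2, 4), (2, 6), (2, 9), (2, 11), (2, 12), (2, 14), (3, 3), (3, 4), (3, 11), (3, 12), (4, 3), (4, 4), (4, 11), (4, 12), (5, 1), (5, 3), (5, 4), (5, 6), (5, 9), (5, 11), (5, 12), (5, 14), (6, 1), (6, 3), (6, 4), (6, 6), (6, 9), (6, 11), (6, 12), (6, 14), (7, 3), (7, 4), (7, 11), (7, 12)]
Unfold 5 (reflect across v@16): 96 holes -> [(0, 3), (0, 4), (0, 11), (0, 12), (0, 19), (0, 20), (0, 27), (0, 28), (1, 1), (1, 3), (1, 4), (1, 6), (1, 9), (1, 11), (1, 12), (1, 14), (1, 17), (1, 19), (1, 20), (1, 22), (1, 25), (1, 27), (1, 28), (1, 30), (2, 1), (2, 3), (2, 4), (2, 6), (2, 9), (2, 11), (2, 12), (2, 14), (2, 17), (2, 19), (2, 20), (2, 22), (2, 25), (2, 27), (2, 28), (2, 30), (3, 3), (3, 4), (3, 11), (3, 12), (3, 19), (3, 20), (3, 27), (3, 28), (4, 3), (4, 4), (4, 11), (4, 12), (4, 19), (4, 20), (4, 27), (4, 28), (5, 1), (5, 3), (5, 4), (5, 6), (5, 9), (5, 11), (5, 12), (5, 14), (5, 17), (5, 19), (5, 20), (5, 22), (5, 25), (5, 27), (5, 28), (5, 30), (6, 1), (6, 3), (6, 4), (6, 6), (6, 9), (6, 11), (6, 12), (6, 14), (6, 17), (6, 19), (6, 20), (6, 22), (6, 25), (6, 27), (6, 28), (6, 30), (7, 3), (7, 4), (7, 11), (7, 12), (7, 19), (7, 20), (7, 27), (7, 28)]
Holes: [(0, 3), (0, 4), (0, 11), (0, 12), (0, 19), (0, 20), (0, 27), (0, 28), (1, 1), (1, 3), (1, 4), (1, 6), (1, 9), (1, 11), (1, 12), (1, 14), (1, 17), (1, 19), (1, 20), (1, 22), (1, 25), (1, 27), (1, 28), (1, 30), (2, 1), (2, 3), (2, 4), (2, 6), (2, 9), (2, 11), (2, 12), (2, 14), (2, 17), (2, 19), (2, 20), (2, 22), (2, 25), (2, 27), (2, 28), (2, 30), (3, 3), (3, 4), (3, 11), (3, 12), (3, 19), (3, 20), (3, 27), (3, 28), (4, 3), (4, 4), (4, 11), (4, 12), (4, 19), (4, 20), (4, 27), (4, 28), (5, 1), (5, 3), (5, 4), (5, 6), (5, 9), (5, 11), (5, 12), (5, 14), (5, 17), (5, 19), (5, 20), (5, 22), (5, 25), (5, 27), (5, 28), (5, 30), (6, 1), (6, 3), (6, 4), (6, 6), (6, 9), (6, 11), (6, 12), (6, 14), (6, 17), (6, 19), (6, 20), (6, 22), (6, 25), (6, 27), (6, 28), (6, 30), (7, 3), (7, 4), (7, 11), (7, 12), (7, 19), (7, 20), (7, 27), (7, 28)]

Answer: no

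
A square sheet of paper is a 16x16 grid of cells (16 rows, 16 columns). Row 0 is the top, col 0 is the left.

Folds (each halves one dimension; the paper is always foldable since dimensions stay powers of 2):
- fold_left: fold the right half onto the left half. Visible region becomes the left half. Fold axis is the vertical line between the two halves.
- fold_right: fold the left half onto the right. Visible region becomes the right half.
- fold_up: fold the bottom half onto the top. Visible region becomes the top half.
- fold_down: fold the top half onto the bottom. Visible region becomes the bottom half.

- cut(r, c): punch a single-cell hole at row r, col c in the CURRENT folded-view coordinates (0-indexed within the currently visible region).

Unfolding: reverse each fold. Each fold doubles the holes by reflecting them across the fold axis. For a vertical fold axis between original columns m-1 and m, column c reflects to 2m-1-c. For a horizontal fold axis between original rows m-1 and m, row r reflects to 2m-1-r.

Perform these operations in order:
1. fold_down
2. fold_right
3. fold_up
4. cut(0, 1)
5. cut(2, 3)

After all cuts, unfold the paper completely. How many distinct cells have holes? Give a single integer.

Op 1 fold_down: fold axis h@8; visible region now rows[8,16) x cols[0,16) = 8x16
Op 2 fold_right: fold axis v@8; visible region now rows[8,16) x cols[8,16) = 8x8
Op 3 fold_up: fold axis h@12; visible region now rows[8,12) x cols[8,16) = 4x8
Op 4 cut(0, 1): punch at orig (8,9); cuts so far [(8, 9)]; region rows[8,12) x cols[8,16) = 4x8
Op 5 cut(2, 3): punch at orig (10,11); cuts so far [(8, 9), (10, 11)]; region rows[8,12) x cols[8,16) = 4x8
Unfold 1 (reflect across h@12): 4 holes -> [(8, 9), (10, 11), (13, 11), (15, 9)]
Unfold 2 (reflect across v@8): 8 holes -> [(8, 6), (8, 9), (10, 4), (10, 11), (13, 4), (13, 11), (15, 6), (15, 9)]
Unfold 3 (reflect across h@8): 16 holes -> [(0, 6), (0, 9), (2, 4), (2, 11), (5, 4), (5, 11), (7, 6), (7, 9), (8, 6), (8, 9), (10, 4), (10, 11), (13, 4), (13, 11), (15, 6), (15, 9)]

Answer: 16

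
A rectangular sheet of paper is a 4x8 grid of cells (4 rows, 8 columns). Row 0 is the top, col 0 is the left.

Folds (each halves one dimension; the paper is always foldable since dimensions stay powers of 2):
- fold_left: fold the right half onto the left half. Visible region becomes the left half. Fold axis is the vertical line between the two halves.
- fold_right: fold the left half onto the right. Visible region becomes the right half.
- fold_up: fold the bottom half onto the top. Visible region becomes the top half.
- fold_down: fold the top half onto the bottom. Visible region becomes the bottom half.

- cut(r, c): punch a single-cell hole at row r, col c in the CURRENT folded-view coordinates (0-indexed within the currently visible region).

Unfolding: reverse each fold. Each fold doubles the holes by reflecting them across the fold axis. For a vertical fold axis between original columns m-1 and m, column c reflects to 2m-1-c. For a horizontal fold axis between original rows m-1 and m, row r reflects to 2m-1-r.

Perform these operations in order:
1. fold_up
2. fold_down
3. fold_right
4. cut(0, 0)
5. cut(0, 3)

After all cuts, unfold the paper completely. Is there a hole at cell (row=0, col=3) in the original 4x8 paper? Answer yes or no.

Op 1 fold_up: fold axis h@2; visible region now rows[0,2) x cols[0,8) = 2x8
Op 2 fold_down: fold axis h@1; visible region now rows[1,2) x cols[0,8) = 1x8
Op 3 fold_right: fold axis v@4; visible region now rows[1,2) x cols[4,8) = 1x4
Op 4 cut(0, 0): punch at orig (1,4); cuts so far [(1, 4)]; region rows[1,2) x cols[4,8) = 1x4
Op 5 cut(0, 3): punch at orig (1,7); cuts so far [(1, 4), (1, 7)]; region rows[1,2) x cols[4,8) = 1x4
Unfold 1 (reflect across v@4): 4 holes -> [(1, 0), (1, 3), (1, 4), (1, 7)]
Unfold 2 (reflect across h@1): 8 holes -> [(0, 0), (0, 3), (0, 4), (0, 7), (1, 0), (1, 3), (1, 4), (1, 7)]
Unfold 3 (reflect across h@2): 16 holes -> [(0, 0), (0, 3), (0, 4), (0, 7), (1, 0), (1, 3), (1, 4), (1, 7), (2, 0), (2, 3), (2, 4), (2, 7), (3, 0), (3, 3), (3, 4), (3, 7)]
Holes: [(0, 0), (0, 3), (0, 4), (0, 7), (1, 0), (1, 3), (1, 4), (1, 7), (2, 0), (2, 3), (2, 4), (2, 7), (3, 0), (3, 3), (3, 4), (3, 7)]

Answer: yes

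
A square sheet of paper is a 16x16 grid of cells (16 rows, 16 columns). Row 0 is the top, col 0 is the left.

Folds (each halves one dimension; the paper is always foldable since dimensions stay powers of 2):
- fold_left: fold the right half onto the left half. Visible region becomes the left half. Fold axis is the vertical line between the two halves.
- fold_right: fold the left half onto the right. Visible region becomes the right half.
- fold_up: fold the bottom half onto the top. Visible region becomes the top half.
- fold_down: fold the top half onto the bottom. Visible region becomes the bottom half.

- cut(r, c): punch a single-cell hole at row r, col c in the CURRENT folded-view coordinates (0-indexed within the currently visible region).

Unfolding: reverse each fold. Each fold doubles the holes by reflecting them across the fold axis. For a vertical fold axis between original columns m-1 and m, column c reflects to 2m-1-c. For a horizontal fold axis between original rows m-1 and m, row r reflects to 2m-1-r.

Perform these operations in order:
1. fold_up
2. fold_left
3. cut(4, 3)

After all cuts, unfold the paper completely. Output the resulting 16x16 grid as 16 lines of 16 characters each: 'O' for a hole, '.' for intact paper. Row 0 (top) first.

Answer: ................
................
................
................
...O........O...
................
................
................
................
................
................
...O........O...
................
................
................
................

Derivation:
Op 1 fold_up: fold axis h@8; visible region now rows[0,8) x cols[0,16) = 8x16
Op 2 fold_left: fold axis v@8; visible region now rows[0,8) x cols[0,8) = 8x8
Op 3 cut(4, 3): punch at orig (4,3); cuts so far [(4, 3)]; region rows[0,8) x cols[0,8) = 8x8
Unfold 1 (reflect across v@8): 2 holes -> [(4, 3), (4, 12)]
Unfold 2 (reflect across h@8): 4 holes -> [(4, 3), (4, 12), (11, 3), (11, 12)]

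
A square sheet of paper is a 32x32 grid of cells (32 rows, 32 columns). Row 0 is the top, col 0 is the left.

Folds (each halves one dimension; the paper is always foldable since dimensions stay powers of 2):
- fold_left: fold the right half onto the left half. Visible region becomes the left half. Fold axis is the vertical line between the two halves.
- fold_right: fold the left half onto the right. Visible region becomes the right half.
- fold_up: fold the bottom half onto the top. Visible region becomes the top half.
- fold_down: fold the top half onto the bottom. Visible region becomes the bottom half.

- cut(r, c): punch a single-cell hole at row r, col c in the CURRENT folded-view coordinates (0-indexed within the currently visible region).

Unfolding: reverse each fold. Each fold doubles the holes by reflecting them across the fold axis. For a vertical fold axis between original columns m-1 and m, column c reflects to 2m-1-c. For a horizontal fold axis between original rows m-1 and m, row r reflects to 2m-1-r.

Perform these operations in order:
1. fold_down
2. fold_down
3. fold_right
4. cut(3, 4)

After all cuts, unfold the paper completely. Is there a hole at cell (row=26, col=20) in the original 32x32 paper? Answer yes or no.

Answer: no

Derivation:
Op 1 fold_down: fold axis h@16; visible region now rows[16,32) x cols[0,32) = 16x32
Op 2 fold_down: fold axis h@24; visible region now rows[24,32) x cols[0,32) = 8x32
Op 3 fold_right: fold axis v@16; visible region now rows[24,32) x cols[16,32) = 8x16
Op 4 cut(3, 4): punch at orig (27,20); cuts so far [(27, 20)]; region rows[24,32) x cols[16,32) = 8x16
Unfold 1 (reflect across v@16): 2 holes -> [(27, 11), (27, 20)]
Unfold 2 (reflect across h@24): 4 holes -> [(20, 11), (20, 20), (27, 11), (27, 20)]
Unfold 3 (reflect across h@16): 8 holes -> [(4, 11), (4, 20), (11, 11), (11, 20), (20, 11), (20, 20), (27, 11), (27, 20)]
Holes: [(4, 11), (4, 20), (11, 11), (11, 20), (20, 11), (20, 20), (27, 11), (27, 20)]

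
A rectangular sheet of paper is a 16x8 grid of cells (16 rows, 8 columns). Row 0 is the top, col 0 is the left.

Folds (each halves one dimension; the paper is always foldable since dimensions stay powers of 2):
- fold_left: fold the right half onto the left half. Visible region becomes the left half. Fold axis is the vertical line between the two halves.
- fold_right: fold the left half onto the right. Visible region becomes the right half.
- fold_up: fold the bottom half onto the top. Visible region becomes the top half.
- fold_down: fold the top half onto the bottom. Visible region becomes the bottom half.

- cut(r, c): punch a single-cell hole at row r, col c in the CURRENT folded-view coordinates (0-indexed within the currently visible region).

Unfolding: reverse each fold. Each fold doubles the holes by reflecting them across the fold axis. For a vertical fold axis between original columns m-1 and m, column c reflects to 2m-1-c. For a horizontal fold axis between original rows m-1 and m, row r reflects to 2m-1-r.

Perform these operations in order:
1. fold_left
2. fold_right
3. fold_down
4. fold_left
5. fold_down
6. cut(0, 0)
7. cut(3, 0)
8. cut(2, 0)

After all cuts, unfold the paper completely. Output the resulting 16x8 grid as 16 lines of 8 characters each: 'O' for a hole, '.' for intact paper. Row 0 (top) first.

Op 1 fold_left: fold axis v@4; visible region now rows[0,16) x cols[0,4) = 16x4
Op 2 fold_right: fold axis v@2; visible region now rows[0,16) x cols[2,4) = 16x2
Op 3 fold_down: fold axis h@8; visible region now rows[8,16) x cols[2,4) = 8x2
Op 4 fold_left: fold axis v@3; visible region now rows[8,16) x cols[2,3) = 8x1
Op 5 fold_down: fold axis h@12; visible region now rows[12,16) x cols[2,3) = 4x1
Op 6 cut(0, 0): punch at orig (12,2); cuts so far [(12, 2)]; region rows[12,16) x cols[2,3) = 4x1
Op 7 cut(3, 0): punch at orig (15,2); cuts so far [(12, 2), (15, 2)]; region rows[12,16) x cols[2,3) = 4x1
Op 8 cut(2, 0): punch at orig (14,2); cuts so far [(12, 2), (14, 2), (15, 2)]; region rows[12,16) x cols[2,3) = 4x1
Unfold 1 (reflect across h@12): 6 holes -> [(8, 2), (9, 2), (11, 2), (12, 2), (14, 2), (15, 2)]
Unfold 2 (reflect across v@3): 12 holes -> [(8, 2), (8, 3), (9, 2), (9, 3), (11, 2), (11, 3), (12, 2), (12, 3), (14, 2), (14, 3), (15, 2), (15, 3)]
Unfold 3 (reflect across h@8): 24 holes -> [(0, 2), (0, 3), (1, 2), (1, 3), (3, 2), (3, 3), (4, 2), (4, 3), (6, 2), (6, 3), (7, 2), (7, 3), (8, 2), (8, 3), (9, 2), (9, 3), (11, 2), (11, 3), (12, 2), (12, 3), (14, 2), (14, 3), (15, 2), (15, 3)]
Unfold 4 (reflect across v@2): 48 holes -> [(0, 0), (0, 1), (0, 2), (0, 3), (1, 0), (1, 1), (1, 2), (1, 3), (3, 0), (3, 1), (3, 2), (3, 3), (4, 0), (4, 1), (4, 2), (4, 3), (6, 0), (6, 1), (6, 2), (6, 3), (7, 0), (7, 1), (7, 2), (7, 3), (8, 0), (8, 1), (8, 2), (8, 3), (9, 0), (9, 1), (9, 2), (9, 3), (11, 0), (11, 1), (11, 2), (11, 3), (12, 0), (12, 1), (12, 2), (12, 3), (14, 0), (14, 1), (14, 2), (14, 3), (15, 0), (15, 1), (15, 2), (15, 3)]
Unfold 5 (reflect across v@4): 96 holes -> [(0, 0), (0, 1), (0, 2), (0, 3), (0, 4), (0, 5), (0, 6), (0, 7), (1, 0), (1, 1), (1, 2), (1, 3), (1, 4), (1, 5), (1, 6), (1, 7), (3, 0), (3, 1), (3, 2), (3, 3), (3, 4), (3, 5), (3, 6), (3, 7), (4, 0), (4, 1), (4, 2), (4, 3), (4, 4), (4, 5), (4, 6), (4, 7), (6, 0), (6, 1), (6, 2), (6, 3), (6, 4), (6, 5), (6, 6), (6, 7), (7, 0), (7, 1), (7, 2), (7, 3), (7, 4), (7, 5), (7, 6), (7, 7), (8, 0), (8, 1), (8, 2), (8, 3), (8, 4), (8, 5), (8, 6), (8, 7), (9, 0), (9, 1), (9, 2), (9, 3), (9, 4), (9, 5), (9, 6), (9, 7), (11, 0), (11, 1), (11, 2), (11, 3), (11, 4), (11, 5), (11, 6), (11, 7), (12, 0), (12, 1), (12, 2), (12, 3), (12, 4), (12, 5), (12, 6), (12, 7), (14, 0), (14, 1), (14, 2), (14, 3), (14, 4), (14, 5), (14, 6), (14, 7), (15, 0), (15, 1), (15, 2), (15, 3), (15, 4), (15, 5), (15, 6), (15, 7)]

Answer: OOOOOOOO
OOOOOOOO
........
OOOOOOOO
OOOOOOOO
........
OOOOOOOO
OOOOOOOO
OOOOOOOO
OOOOOOOO
........
OOOOOOOO
OOOOOOOO
........
OOOOOOOO
OOOOOOOO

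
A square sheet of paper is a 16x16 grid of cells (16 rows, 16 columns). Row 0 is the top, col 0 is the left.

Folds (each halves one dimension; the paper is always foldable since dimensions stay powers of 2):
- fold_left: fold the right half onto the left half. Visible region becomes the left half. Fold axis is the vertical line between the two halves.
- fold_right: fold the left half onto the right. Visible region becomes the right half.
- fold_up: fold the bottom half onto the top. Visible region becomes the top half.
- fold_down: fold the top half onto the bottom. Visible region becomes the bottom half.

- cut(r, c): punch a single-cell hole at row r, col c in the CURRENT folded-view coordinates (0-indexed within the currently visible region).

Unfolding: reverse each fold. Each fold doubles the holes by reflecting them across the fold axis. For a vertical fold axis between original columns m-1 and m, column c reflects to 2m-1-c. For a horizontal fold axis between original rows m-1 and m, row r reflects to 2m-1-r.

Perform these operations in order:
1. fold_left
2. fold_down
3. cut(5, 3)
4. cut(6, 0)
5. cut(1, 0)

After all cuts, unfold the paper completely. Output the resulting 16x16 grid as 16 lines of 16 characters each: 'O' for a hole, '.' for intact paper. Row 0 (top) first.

Answer: ................
O..............O
...O........O...
................
................
................
O..............O
................
................
O..............O
................
................
................
...O........O...
O..............O
................

Derivation:
Op 1 fold_left: fold axis v@8; visible region now rows[0,16) x cols[0,8) = 16x8
Op 2 fold_down: fold axis h@8; visible region now rows[8,16) x cols[0,8) = 8x8
Op 3 cut(5, 3): punch at orig (13,3); cuts so far [(13, 3)]; region rows[8,16) x cols[0,8) = 8x8
Op 4 cut(6, 0): punch at orig (14,0); cuts so far [(13, 3), (14, 0)]; region rows[8,16) x cols[0,8) = 8x8
Op 5 cut(1, 0): punch at orig (9,0); cuts so far [(9, 0), (13, 3), (14, 0)]; region rows[8,16) x cols[0,8) = 8x8
Unfold 1 (reflect across h@8): 6 holes -> [(1, 0), (2, 3), (6, 0), (9, 0), (13, 3), (14, 0)]
Unfold 2 (reflect across v@8): 12 holes -> [(1, 0), (1, 15), (2, 3), (2, 12), (6, 0), (6, 15), (9, 0), (9, 15), (13, 3), (13, 12), (14, 0), (14, 15)]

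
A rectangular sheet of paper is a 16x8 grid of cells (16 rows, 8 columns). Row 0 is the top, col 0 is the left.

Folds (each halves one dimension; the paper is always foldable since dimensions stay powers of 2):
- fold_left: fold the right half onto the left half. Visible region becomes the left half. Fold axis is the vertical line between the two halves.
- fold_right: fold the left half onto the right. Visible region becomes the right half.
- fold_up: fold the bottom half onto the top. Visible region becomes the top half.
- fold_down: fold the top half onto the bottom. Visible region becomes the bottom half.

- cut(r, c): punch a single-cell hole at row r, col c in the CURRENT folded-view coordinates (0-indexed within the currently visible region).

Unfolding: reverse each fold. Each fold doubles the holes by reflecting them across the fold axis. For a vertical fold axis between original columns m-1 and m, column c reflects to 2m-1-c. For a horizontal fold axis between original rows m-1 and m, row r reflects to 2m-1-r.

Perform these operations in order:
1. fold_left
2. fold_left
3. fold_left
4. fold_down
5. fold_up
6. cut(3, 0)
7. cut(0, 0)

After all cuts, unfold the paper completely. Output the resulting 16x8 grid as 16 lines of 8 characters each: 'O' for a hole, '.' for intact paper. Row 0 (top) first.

Op 1 fold_left: fold axis v@4; visible region now rows[0,16) x cols[0,4) = 16x4
Op 2 fold_left: fold axis v@2; visible region now rows[0,16) x cols[0,2) = 16x2
Op 3 fold_left: fold axis v@1; visible region now rows[0,16) x cols[0,1) = 16x1
Op 4 fold_down: fold axis h@8; visible region now rows[8,16) x cols[0,1) = 8x1
Op 5 fold_up: fold axis h@12; visible region now rows[8,12) x cols[0,1) = 4x1
Op 6 cut(3, 0): punch at orig (11,0); cuts so far [(11, 0)]; region rows[8,12) x cols[0,1) = 4x1
Op 7 cut(0, 0): punch at orig (8,0); cuts so far [(8, 0), (11, 0)]; region rows[8,12) x cols[0,1) = 4x1
Unfold 1 (reflect across h@12): 4 holes -> [(8, 0), (11, 0), (12, 0), (15, 0)]
Unfold 2 (reflect across h@8): 8 holes -> [(0, 0), (3, 0), (4, 0), (7, 0), (8, 0), (11, 0), (12, 0), (15, 0)]
Unfold 3 (reflect across v@1): 16 holes -> [(0, 0), (0, 1), (3, 0), (3, 1), (4, 0), (4, 1), (7, 0), (7, 1), (8, 0), (8, 1), (11, 0), (11, 1), (12, 0), (12, 1), (15, 0), (15, 1)]
Unfold 4 (reflect across v@2): 32 holes -> [(0, 0), (0, 1), (0, 2), (0, 3), (3, 0), (3, 1), (3, 2), (3, 3), (4, 0), (4, 1), (4, 2), (4, 3), (7, 0), (7, 1), (7, 2), (7, 3), (8, 0), (8, 1), (8, 2), (8, 3), (11, 0), (11, 1), (11, 2), (11, 3), (12, 0), (12, 1), (12, 2), (12, 3), (15, 0), (15, 1), (15, 2), (15, 3)]
Unfold 5 (reflect across v@4): 64 holes -> [(0, 0), (0, 1), (0, 2), (0, 3), (0, 4), (0, 5), (0, 6), (0, 7), (3, 0), (3, 1), (3, 2), (3, 3), (3, 4), (3, 5), (3, 6), (3, 7), (4, 0), (4, 1), (4, 2), (4, 3), (4, 4), (4, 5), (4, 6), (4, 7), (7, 0), (7, 1), (7, 2), (7, 3), (7, 4), (7, 5), (7, 6), (7, 7), (8, 0), (8, 1), (8, 2), (8, 3), (8, 4), (8, 5), (8, 6), (8, 7), (11, 0), (11, 1), (11, 2), (11, 3), (11, 4), (11, 5), (11, 6), (11, 7), (12, 0), (12, 1), (12, 2), (12, 3), (12, 4), (12, 5), (12, 6), (12, 7), (15, 0), (15, 1), (15, 2), (15, 3), (15, 4), (15, 5), (15, 6), (15, 7)]

Answer: OOOOOOOO
........
........
OOOOOOOO
OOOOOOOO
........
........
OOOOOOOO
OOOOOOOO
........
........
OOOOOOOO
OOOOOOOO
........
........
OOOOOOOO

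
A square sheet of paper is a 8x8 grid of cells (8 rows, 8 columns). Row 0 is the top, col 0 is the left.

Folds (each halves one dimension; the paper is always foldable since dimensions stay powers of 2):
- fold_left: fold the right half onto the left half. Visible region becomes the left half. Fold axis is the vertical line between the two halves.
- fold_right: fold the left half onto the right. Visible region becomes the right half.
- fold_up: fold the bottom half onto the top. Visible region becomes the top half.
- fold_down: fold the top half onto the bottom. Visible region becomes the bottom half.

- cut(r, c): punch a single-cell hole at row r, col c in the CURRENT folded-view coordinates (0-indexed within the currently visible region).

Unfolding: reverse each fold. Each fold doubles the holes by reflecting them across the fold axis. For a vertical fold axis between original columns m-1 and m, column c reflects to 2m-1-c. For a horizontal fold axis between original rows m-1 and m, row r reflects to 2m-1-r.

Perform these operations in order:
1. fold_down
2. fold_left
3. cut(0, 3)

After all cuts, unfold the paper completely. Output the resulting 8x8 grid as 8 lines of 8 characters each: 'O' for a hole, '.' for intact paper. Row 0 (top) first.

Answer: ........
........
........
...OO...
...OO...
........
........
........

Derivation:
Op 1 fold_down: fold axis h@4; visible region now rows[4,8) x cols[0,8) = 4x8
Op 2 fold_left: fold axis v@4; visible region now rows[4,8) x cols[0,4) = 4x4
Op 3 cut(0, 3): punch at orig (4,3); cuts so far [(4, 3)]; region rows[4,8) x cols[0,4) = 4x4
Unfold 1 (reflect across v@4): 2 holes -> [(4, 3), (4, 4)]
Unfold 2 (reflect across h@4): 4 holes -> [(3, 3), (3, 4), (4, 3), (4, 4)]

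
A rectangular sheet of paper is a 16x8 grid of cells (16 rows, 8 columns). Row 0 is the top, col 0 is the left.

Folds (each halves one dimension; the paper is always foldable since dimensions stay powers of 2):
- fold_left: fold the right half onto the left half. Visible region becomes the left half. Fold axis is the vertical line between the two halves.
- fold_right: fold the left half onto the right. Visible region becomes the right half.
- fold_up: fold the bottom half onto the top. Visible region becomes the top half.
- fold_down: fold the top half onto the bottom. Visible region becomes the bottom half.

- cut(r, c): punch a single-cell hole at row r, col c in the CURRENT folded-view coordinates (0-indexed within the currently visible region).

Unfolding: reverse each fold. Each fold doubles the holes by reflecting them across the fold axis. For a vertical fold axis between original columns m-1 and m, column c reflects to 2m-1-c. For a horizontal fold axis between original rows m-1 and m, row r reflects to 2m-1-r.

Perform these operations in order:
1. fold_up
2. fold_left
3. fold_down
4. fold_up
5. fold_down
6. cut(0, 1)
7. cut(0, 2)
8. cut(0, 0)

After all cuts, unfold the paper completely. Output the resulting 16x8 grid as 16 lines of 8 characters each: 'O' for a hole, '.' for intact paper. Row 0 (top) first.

Answer: OOO..OOO
OOO..OOO
OOO..OOO
OOO..OOO
OOO..OOO
OOO..OOO
OOO..OOO
OOO..OOO
OOO..OOO
OOO..OOO
OOO..OOO
OOO..OOO
OOO..OOO
OOO..OOO
OOO..OOO
OOO..OOO

Derivation:
Op 1 fold_up: fold axis h@8; visible region now rows[0,8) x cols[0,8) = 8x8
Op 2 fold_left: fold axis v@4; visible region now rows[0,8) x cols[0,4) = 8x4
Op 3 fold_down: fold axis h@4; visible region now rows[4,8) x cols[0,4) = 4x4
Op 4 fold_up: fold axis h@6; visible region now rows[4,6) x cols[0,4) = 2x4
Op 5 fold_down: fold axis h@5; visible region now rows[5,6) x cols[0,4) = 1x4
Op 6 cut(0, 1): punch at orig (5,1); cuts so far [(5, 1)]; region rows[5,6) x cols[0,4) = 1x4
Op 7 cut(0, 2): punch at orig (5,2); cuts so far [(5, 1), (5, 2)]; region rows[5,6) x cols[0,4) = 1x4
Op 8 cut(0, 0): punch at orig (5,0); cuts so far [(5, 0), (5, 1), (5, 2)]; region rows[5,6) x cols[0,4) = 1x4
Unfold 1 (reflect across h@5): 6 holes -> [(4, 0), (4, 1), (4, 2), (5, 0), (5, 1), (5, 2)]
Unfold 2 (reflect across h@6): 12 holes -> [(4, 0), (4, 1), (4, 2), (5, 0), (5, 1), (5, 2), (6, 0), (6, 1), (6, 2), (7, 0), (7, 1), (7, 2)]
Unfold 3 (reflect across h@4): 24 holes -> [(0, 0), (0, 1), (0, 2), (1, 0), (1, 1), (1, 2), (2, 0), (2, 1), (2, 2), (3, 0), (3, 1), (3, 2), (4, 0), (4, 1), (4, 2), (5, 0), (5, 1), (5, 2), (6, 0), (6, 1), (6, 2), (7, 0), (7, 1), (7, 2)]
Unfold 4 (reflect across v@4): 48 holes -> [(0, 0), (0, 1), (0, 2), (0, 5), (0, 6), (0, 7), (1, 0), (1, 1), (1, 2), (1, 5), (1, 6), (1, 7), (2, 0), (2, 1), (2, 2), (2, 5), (2, 6), (2, 7), (3, 0), (3, 1), (3, 2), (3, 5), (3, 6), (3, 7), (4, 0), (4, 1), (4, 2), (4, 5), (4, 6), (4, 7), (5, 0), (5, 1), (5, 2), (5, 5), (5, 6), (5, 7), (6, 0), (6, 1), (6, 2), (6, 5), (6, 6), (6, 7), (7, 0), (7, 1), (7, 2), (7, 5), (7, 6), (7, 7)]
Unfold 5 (reflect across h@8): 96 holes -> [(0, 0), (0, 1), (0, 2), (0, 5), (0, 6), (0, 7), (1, 0), (1, 1), (1, 2), (1, 5), (1, 6), (1, 7), (2, 0), (2, 1), (2, 2), (2, 5), (2, 6), (2, 7), (3, 0), (3, 1), (3, 2), (3, 5), (3, 6), (3, 7), (4, 0), (4, 1), (4, 2), (4, 5), (4, 6), (4, 7), (5, 0), (5, 1), (5, 2), (5, 5), (5, 6), (5, 7), (6, 0), (6, 1), (6, 2), (6, 5), (6, 6), (6, 7), (7, 0), (7, 1), (7, 2), (7, 5), (7, 6), (7, 7), (8, 0), (8, 1), (8, 2), (8, 5), (8, 6), (8, 7), (9, 0), (9, 1), (9, 2), (9, 5), (9, 6), (9, 7), (10, 0), (10, 1), (10, 2), (10, 5), (10, 6), (10, 7), (11, 0), (11, 1), (11, 2), (11, 5), (11, 6), (11, 7), (12, 0), (12, 1), (12, 2), (12, 5), (12, 6), (12, 7), (13, 0), (13, 1), (13, 2), (13, 5), (13, 6), (13, 7), (14, 0), (14, 1), (14, 2), (14, 5), (14, 6), (14, 7), (15, 0), (15, 1), (15, 2), (15, 5), (15, 6), (15, 7)]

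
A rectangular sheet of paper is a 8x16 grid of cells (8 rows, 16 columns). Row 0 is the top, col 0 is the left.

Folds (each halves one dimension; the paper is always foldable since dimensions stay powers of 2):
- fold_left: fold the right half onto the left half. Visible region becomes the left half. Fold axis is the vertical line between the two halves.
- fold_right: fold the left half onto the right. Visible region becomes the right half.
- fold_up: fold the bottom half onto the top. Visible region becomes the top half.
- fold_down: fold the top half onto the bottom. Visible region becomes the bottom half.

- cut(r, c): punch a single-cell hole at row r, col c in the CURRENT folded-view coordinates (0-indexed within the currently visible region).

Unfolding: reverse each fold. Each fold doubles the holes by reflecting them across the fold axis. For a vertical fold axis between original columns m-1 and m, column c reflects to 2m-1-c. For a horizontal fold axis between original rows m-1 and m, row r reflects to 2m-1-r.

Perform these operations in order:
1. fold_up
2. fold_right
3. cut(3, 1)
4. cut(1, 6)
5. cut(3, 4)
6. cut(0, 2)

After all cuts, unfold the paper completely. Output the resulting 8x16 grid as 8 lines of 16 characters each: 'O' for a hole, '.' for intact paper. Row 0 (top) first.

Answer: .....O....O.....
.O............O.
................
...O..O..O..O...
...O..O..O..O...
................
.O............O.
.....O....O.....

Derivation:
Op 1 fold_up: fold axis h@4; visible region now rows[0,4) x cols[0,16) = 4x16
Op 2 fold_right: fold axis v@8; visible region now rows[0,4) x cols[8,16) = 4x8
Op 3 cut(3, 1): punch at orig (3,9); cuts so far [(3, 9)]; region rows[0,4) x cols[8,16) = 4x8
Op 4 cut(1, 6): punch at orig (1,14); cuts so far [(1, 14), (3, 9)]; region rows[0,4) x cols[8,16) = 4x8
Op 5 cut(3, 4): punch at orig (3,12); cuts so far [(1, 14), (3, 9), (3, 12)]; region rows[0,4) x cols[8,16) = 4x8
Op 6 cut(0, 2): punch at orig (0,10); cuts so far [(0, 10), (1, 14), (3, 9), (3, 12)]; region rows[0,4) x cols[8,16) = 4x8
Unfold 1 (reflect across v@8): 8 holes -> [(0, 5), (0, 10), (1, 1), (1, 14), (3, 3), (3, 6), (3, 9), (3, 12)]
Unfold 2 (reflect across h@4): 16 holes -> [(0, 5), (0, 10), (1, 1), (1, 14), (3, 3), (3, 6), (3, 9), (3, 12), (4, 3), (4, 6), (4, 9), (4, 12), (6, 1), (6, 14), (7, 5), (7, 10)]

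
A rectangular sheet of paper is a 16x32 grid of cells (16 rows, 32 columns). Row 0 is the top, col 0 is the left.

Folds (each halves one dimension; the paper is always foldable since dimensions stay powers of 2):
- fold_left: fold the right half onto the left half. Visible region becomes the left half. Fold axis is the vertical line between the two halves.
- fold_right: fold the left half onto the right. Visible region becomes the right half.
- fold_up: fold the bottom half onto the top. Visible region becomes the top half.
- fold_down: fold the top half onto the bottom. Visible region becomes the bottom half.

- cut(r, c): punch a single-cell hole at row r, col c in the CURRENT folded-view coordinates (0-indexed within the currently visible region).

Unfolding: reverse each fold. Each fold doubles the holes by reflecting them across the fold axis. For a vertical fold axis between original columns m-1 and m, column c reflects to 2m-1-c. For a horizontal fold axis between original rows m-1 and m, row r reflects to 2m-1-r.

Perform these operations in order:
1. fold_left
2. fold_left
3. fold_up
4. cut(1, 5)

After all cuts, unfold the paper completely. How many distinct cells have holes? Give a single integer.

Answer: 8

Derivation:
Op 1 fold_left: fold axis v@16; visible region now rows[0,16) x cols[0,16) = 16x16
Op 2 fold_left: fold axis v@8; visible region now rows[0,16) x cols[0,8) = 16x8
Op 3 fold_up: fold axis h@8; visible region now rows[0,8) x cols[0,8) = 8x8
Op 4 cut(1, 5): punch at orig (1,5); cuts so far [(1, 5)]; region rows[0,8) x cols[0,8) = 8x8
Unfold 1 (reflect across h@8): 2 holes -> [(1, 5), (14, 5)]
Unfold 2 (reflect across v@8): 4 holes -> [(1, 5), (1, 10), (14, 5), (14, 10)]
Unfold 3 (reflect across v@16): 8 holes -> [(1, 5), (1, 10), (1, 21), (1, 26), (14, 5), (14, 10), (14, 21), (14, 26)]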